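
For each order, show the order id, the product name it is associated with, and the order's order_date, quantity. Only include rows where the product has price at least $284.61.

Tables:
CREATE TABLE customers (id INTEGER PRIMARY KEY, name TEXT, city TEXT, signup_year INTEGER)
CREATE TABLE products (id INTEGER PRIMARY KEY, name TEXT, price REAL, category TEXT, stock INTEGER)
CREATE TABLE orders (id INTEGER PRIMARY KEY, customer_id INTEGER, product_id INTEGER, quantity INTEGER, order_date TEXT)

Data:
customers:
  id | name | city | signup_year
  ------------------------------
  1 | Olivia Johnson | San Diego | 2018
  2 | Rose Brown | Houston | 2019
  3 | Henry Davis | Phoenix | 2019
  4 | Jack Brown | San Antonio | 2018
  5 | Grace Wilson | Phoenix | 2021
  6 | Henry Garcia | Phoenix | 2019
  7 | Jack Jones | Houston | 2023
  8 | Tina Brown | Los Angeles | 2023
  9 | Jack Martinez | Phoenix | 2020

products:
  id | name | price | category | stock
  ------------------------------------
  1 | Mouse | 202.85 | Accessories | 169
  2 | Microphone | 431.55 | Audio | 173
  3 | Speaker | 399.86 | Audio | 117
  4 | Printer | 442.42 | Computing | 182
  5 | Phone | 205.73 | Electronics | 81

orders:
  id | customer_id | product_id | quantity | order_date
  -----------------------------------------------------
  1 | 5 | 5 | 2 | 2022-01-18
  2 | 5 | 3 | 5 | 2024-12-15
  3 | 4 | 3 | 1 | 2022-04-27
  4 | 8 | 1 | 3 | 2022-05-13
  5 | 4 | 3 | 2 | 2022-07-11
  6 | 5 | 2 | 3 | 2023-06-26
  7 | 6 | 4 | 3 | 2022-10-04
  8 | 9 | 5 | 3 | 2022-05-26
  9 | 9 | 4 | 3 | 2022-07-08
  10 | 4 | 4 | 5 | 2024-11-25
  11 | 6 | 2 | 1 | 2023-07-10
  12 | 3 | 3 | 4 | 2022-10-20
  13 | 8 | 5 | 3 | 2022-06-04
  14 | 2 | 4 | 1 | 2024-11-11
SELECT c.id, p.name AS product, c.order_date, c.quantity FROM orders c JOIN products p ON c.product_id = p.id WHERE p.price >= 284.61

Execution result:
id | product | order_date | quantity
2 | Speaker | 2024-12-15 | 5
3 | Speaker | 2022-04-27 | 1
5 | Speaker | 2022-07-11 | 2
6 | Microphone | 2023-06-26 | 3
7 | Printer | 2022-10-04 | 3
9 | Printer | 2022-07-08 | 3
10 | Printer | 2024-11-25 | 5
11 | Microphone | 2023-07-10 | 1
12 | Speaker | 2022-10-20 | 4
14 | Printer | 2024-11-11 | 1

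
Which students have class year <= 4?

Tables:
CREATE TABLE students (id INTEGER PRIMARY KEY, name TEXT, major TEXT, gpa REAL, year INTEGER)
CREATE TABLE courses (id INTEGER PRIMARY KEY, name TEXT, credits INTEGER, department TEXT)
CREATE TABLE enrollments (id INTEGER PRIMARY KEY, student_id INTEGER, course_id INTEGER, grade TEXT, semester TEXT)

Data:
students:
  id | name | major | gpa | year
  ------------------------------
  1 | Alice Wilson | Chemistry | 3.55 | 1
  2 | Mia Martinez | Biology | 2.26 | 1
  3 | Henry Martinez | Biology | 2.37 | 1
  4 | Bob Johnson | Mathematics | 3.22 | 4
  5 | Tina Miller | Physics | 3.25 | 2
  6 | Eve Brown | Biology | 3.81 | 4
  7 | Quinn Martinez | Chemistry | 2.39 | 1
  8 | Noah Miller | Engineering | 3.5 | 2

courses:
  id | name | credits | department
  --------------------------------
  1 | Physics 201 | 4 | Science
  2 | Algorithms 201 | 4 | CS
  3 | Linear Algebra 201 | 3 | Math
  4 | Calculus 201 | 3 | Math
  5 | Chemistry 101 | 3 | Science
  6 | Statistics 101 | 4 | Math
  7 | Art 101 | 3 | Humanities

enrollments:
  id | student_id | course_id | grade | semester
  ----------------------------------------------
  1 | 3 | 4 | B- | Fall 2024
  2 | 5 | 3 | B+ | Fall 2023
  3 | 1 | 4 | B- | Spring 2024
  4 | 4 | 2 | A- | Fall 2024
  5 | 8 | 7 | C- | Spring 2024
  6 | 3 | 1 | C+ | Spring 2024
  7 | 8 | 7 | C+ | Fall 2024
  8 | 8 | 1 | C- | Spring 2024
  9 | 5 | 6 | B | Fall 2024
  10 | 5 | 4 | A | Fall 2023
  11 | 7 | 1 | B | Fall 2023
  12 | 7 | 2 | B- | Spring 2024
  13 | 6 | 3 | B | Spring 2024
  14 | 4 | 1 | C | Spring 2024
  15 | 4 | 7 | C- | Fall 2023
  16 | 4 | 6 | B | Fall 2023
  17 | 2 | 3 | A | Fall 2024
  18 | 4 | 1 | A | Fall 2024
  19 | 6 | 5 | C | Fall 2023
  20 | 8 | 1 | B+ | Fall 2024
SELECT name, year FROM students WHERE year <= 4

Execution result:
name | year
Alice Wilson | 1
Mia Martinez | 1
Henry Martinez | 1
Bob Johnson | 4
Tina Miller | 2
Eve Brown | 4
Quinn Martinez | 1
Noah Miller | 2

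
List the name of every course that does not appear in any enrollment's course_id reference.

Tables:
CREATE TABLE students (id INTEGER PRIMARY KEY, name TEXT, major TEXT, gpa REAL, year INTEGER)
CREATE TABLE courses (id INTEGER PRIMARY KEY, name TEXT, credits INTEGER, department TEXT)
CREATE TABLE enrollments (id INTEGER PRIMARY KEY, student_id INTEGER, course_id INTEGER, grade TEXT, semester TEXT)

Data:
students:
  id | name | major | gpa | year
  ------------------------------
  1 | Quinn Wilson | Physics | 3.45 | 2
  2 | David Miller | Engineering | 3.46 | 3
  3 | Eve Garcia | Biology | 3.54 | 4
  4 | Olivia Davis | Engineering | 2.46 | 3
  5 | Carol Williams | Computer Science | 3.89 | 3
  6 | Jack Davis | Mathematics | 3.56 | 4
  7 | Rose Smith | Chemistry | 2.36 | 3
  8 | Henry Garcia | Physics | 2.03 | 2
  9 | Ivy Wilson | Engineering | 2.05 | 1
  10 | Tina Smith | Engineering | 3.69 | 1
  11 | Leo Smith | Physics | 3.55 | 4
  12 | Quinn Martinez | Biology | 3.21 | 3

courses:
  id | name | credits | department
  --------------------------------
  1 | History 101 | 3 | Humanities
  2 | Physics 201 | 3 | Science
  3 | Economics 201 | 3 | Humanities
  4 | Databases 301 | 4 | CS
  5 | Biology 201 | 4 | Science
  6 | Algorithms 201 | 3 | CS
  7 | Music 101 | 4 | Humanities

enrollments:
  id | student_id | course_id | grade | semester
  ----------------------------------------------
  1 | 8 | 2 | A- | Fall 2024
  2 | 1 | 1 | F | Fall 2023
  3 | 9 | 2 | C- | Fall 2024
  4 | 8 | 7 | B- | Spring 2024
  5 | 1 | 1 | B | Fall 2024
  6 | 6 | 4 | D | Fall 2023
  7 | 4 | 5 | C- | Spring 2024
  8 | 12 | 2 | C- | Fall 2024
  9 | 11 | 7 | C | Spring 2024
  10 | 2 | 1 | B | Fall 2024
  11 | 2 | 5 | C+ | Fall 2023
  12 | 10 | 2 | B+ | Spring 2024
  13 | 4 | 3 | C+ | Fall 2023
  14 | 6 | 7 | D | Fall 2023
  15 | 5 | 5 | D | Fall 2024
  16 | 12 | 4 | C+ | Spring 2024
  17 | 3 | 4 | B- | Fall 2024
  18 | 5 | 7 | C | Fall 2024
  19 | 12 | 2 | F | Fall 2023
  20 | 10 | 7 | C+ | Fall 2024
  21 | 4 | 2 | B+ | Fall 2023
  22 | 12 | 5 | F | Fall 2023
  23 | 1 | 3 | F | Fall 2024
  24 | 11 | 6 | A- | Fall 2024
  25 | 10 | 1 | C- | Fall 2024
SELECT p.name FROM courses p LEFT JOIN enrollments c ON c.course_id = p.id WHERE c.id IS NULL

Execution result:
(no rows)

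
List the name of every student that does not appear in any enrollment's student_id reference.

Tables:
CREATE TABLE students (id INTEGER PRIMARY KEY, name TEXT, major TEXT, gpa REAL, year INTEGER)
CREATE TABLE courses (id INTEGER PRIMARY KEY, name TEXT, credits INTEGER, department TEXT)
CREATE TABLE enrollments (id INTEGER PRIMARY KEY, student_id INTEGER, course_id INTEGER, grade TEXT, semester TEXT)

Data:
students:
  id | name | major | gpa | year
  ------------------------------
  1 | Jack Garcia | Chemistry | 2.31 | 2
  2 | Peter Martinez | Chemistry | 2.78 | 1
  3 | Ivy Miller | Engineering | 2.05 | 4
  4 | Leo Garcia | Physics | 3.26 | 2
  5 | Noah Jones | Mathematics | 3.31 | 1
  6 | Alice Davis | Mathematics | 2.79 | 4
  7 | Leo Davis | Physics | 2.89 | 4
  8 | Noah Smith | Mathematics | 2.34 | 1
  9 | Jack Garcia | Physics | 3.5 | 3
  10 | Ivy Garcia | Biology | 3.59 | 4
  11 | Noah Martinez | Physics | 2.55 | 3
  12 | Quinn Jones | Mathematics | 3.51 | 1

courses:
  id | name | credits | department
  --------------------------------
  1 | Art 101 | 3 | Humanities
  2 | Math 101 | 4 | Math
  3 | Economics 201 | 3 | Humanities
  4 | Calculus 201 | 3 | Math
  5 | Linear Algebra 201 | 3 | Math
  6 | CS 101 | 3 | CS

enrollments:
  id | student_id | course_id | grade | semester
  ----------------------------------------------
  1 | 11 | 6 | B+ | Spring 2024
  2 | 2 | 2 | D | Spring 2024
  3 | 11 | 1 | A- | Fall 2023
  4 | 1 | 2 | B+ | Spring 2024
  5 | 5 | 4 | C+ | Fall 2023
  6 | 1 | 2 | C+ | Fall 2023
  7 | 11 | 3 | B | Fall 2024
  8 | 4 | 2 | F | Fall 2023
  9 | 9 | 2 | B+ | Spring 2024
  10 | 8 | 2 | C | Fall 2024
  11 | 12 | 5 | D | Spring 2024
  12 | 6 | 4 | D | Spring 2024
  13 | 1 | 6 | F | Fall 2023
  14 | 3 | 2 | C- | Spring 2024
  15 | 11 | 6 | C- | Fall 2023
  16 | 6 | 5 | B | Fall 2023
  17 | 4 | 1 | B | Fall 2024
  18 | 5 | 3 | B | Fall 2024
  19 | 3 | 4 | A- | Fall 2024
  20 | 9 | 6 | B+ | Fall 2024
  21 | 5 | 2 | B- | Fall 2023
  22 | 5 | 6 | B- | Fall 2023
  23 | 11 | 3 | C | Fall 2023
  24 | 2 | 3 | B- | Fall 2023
SELECT p.name FROM students p LEFT JOIN enrollments c ON c.student_id = p.id WHERE c.id IS NULL

Execution result:
name
Leo Davis
Ivy Garcia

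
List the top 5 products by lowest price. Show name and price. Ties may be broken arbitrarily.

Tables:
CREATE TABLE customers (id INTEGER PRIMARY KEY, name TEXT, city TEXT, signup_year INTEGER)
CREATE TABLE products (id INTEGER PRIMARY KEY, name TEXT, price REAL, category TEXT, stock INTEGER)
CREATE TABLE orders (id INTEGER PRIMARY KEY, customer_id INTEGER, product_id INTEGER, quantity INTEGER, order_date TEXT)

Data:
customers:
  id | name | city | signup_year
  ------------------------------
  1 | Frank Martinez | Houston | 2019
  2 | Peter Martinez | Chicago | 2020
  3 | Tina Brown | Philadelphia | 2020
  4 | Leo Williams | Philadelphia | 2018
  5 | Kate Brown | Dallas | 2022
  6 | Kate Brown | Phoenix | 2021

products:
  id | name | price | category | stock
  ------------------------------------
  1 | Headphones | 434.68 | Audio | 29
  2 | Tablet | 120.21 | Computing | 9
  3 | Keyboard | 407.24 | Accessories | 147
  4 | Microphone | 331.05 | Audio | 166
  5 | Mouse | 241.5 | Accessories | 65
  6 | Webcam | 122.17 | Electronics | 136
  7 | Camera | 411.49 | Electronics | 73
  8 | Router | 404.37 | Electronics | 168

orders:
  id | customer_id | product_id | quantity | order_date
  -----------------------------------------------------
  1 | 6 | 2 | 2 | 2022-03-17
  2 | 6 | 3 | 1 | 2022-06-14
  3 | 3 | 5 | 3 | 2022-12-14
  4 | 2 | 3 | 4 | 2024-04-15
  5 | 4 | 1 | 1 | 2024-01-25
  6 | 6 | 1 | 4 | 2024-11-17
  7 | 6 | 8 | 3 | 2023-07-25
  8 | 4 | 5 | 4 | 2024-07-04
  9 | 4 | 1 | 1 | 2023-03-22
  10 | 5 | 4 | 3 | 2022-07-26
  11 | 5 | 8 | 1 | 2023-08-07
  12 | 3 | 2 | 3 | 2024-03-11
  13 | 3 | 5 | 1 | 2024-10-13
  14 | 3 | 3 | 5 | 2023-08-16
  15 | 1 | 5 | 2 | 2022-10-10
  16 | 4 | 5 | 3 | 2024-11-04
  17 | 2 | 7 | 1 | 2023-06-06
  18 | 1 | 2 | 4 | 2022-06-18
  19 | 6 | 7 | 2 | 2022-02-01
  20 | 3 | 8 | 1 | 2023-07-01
SELECT name, price FROM products ORDER BY price ASC LIMIT 5

Execution result:
name | price
Tablet | 120.21
Webcam | 122.17
Mouse | 241.50
Microphone | 331.05
Router | 404.37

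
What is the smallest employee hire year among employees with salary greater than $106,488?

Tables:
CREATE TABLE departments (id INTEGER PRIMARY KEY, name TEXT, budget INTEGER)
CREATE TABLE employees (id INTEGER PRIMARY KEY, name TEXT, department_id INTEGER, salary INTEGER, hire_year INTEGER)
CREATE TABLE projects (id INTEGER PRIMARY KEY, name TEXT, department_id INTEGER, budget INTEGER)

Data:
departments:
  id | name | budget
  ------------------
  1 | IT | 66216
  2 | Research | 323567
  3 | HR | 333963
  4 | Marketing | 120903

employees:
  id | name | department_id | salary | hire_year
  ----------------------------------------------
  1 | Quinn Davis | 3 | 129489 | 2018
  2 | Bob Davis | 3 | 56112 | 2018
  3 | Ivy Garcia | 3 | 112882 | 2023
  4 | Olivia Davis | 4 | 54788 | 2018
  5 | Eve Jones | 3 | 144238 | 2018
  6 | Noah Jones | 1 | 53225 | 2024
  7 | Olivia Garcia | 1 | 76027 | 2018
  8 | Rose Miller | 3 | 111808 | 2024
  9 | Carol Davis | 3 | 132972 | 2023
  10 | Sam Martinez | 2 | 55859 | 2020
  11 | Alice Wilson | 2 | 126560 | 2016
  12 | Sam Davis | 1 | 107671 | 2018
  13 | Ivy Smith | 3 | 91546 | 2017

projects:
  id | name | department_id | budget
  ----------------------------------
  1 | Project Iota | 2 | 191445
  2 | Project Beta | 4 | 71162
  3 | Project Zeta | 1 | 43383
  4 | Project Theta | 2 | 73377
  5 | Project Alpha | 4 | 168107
SELECT MIN(hire_year) FROM employees WHERE salary > 106488

Execution result:
2016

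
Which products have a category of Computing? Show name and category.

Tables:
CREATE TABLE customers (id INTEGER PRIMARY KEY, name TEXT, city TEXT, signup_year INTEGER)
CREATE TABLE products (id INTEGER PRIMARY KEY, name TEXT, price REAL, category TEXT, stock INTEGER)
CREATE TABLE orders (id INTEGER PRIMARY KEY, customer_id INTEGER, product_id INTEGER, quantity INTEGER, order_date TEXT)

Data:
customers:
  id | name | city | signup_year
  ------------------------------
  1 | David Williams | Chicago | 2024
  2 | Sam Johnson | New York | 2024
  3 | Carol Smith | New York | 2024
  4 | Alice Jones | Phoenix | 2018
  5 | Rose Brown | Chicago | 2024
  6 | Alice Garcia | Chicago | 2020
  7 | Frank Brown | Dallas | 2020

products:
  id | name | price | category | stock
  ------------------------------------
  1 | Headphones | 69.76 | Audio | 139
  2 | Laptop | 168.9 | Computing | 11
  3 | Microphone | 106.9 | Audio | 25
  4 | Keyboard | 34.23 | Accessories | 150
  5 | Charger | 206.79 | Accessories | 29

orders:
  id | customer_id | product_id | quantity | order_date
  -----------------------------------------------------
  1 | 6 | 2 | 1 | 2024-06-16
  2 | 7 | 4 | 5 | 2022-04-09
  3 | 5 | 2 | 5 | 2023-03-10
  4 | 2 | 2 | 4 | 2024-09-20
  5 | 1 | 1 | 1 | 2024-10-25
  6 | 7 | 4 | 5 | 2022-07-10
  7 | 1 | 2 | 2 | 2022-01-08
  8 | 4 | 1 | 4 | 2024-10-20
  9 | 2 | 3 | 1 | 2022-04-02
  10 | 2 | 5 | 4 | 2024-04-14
SELECT name, category FROM products WHERE category = 'Computing'

Execution result:
name | category
Laptop | Computing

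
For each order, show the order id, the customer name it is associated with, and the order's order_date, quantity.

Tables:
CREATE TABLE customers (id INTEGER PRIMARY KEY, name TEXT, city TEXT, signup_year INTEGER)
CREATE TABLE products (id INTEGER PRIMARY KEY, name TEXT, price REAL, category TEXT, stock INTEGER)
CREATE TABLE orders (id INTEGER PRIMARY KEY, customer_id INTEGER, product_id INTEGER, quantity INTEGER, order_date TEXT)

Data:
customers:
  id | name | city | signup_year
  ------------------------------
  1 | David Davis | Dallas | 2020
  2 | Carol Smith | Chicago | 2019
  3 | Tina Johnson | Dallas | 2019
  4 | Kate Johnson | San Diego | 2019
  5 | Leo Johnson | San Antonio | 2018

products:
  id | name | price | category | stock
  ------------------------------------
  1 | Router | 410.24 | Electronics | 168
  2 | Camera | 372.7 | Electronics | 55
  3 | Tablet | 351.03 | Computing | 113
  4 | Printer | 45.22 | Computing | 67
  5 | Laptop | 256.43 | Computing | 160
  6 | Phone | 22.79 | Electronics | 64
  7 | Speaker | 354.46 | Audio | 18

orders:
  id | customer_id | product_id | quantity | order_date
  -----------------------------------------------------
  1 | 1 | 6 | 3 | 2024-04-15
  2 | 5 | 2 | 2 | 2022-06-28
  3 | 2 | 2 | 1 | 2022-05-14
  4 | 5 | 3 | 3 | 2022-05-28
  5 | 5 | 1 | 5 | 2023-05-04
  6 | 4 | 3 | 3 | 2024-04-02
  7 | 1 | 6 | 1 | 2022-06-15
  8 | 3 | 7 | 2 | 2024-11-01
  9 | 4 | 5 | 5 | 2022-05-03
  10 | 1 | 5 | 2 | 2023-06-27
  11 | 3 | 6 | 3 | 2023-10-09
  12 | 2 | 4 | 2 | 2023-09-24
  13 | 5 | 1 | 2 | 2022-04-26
SELECT c.id, p.name AS customer, c.order_date, c.quantity FROM orders c JOIN customers p ON c.customer_id = p.id

Execution result:
id | customer | order_date | quantity
1 | David Davis | 2024-04-15 | 3
2 | Leo Johnson | 2022-06-28 | 2
3 | Carol Smith | 2022-05-14 | 1
4 | Leo Johnson | 2022-05-28 | 3
5 | Leo Johnson | 2023-05-04 | 5
6 | Kate Johnson | 2024-04-02 | 3
7 | David Davis | 2022-06-15 | 1
8 | Tina Johnson | 2024-11-01 | 2
9 | Kate Johnson | 2022-05-03 | 5
10 | David Davis | 2023-06-27 | 2
11 | Tina Johnson | 2023-10-09 | 3
12 | Carol Smith | 2023-09-24 | 2
13 | Leo Johnson | 2022-04-26 | 2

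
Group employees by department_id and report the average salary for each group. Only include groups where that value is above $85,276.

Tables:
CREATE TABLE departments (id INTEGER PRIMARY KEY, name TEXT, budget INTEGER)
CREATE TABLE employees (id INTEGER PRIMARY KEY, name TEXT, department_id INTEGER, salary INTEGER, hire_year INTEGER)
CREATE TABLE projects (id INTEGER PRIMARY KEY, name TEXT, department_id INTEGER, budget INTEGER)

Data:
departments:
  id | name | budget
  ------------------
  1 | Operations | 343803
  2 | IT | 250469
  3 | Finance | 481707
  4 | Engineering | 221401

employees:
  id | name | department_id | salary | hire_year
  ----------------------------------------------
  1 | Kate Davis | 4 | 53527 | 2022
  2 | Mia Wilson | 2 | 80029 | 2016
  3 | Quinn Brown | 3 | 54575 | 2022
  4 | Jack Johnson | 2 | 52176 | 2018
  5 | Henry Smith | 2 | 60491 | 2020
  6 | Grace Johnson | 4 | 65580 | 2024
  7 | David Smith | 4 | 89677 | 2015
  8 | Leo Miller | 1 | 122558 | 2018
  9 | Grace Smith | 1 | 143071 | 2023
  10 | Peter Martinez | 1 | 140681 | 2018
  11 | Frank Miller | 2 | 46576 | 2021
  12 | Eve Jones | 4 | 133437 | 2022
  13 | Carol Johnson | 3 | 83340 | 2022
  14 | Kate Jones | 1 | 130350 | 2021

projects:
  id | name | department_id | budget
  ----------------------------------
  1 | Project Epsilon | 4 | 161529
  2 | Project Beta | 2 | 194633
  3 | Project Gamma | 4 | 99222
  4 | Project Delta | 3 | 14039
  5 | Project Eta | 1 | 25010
SELECT department_id, AVG(salary) AS avg_salary FROM employees GROUP BY department_id HAVING AVG(salary) > 85276

Execution result:
department_id | avg_salary
1 | 134165.00
4 | 85555.25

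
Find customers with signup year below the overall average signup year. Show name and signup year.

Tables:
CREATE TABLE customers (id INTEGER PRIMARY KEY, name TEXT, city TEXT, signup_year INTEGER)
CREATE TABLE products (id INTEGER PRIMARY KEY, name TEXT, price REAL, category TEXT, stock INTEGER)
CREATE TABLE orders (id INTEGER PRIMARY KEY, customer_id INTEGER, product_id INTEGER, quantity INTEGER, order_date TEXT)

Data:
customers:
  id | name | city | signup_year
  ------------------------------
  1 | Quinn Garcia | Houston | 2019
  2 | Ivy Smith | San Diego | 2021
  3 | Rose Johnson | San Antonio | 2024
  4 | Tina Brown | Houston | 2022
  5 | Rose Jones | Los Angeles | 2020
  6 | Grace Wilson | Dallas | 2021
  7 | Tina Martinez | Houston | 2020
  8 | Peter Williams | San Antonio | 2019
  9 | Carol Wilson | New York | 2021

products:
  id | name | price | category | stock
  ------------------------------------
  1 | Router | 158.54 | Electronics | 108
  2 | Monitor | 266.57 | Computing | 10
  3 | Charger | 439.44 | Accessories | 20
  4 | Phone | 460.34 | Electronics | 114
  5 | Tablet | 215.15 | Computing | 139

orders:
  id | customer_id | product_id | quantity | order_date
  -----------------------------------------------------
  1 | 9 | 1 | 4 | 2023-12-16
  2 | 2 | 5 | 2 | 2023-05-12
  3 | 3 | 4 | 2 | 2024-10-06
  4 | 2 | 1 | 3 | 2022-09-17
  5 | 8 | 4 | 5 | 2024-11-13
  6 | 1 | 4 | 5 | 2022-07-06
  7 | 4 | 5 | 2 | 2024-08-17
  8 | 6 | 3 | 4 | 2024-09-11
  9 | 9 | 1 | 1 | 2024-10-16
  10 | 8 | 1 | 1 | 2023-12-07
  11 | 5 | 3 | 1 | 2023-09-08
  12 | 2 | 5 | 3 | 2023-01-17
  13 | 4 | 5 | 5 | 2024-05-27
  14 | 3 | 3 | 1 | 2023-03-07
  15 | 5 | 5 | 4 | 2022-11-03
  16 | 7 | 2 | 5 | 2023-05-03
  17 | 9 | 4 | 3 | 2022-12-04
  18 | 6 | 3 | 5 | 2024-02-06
SELECT name, signup_year FROM customers WHERE signup_year < (SELECT AVG(signup_year) FROM customers)

Execution result:
name | signup_year
Quinn Garcia | 2019
Rose Jones | 2020
Tina Martinez | 2020
Peter Williams | 2019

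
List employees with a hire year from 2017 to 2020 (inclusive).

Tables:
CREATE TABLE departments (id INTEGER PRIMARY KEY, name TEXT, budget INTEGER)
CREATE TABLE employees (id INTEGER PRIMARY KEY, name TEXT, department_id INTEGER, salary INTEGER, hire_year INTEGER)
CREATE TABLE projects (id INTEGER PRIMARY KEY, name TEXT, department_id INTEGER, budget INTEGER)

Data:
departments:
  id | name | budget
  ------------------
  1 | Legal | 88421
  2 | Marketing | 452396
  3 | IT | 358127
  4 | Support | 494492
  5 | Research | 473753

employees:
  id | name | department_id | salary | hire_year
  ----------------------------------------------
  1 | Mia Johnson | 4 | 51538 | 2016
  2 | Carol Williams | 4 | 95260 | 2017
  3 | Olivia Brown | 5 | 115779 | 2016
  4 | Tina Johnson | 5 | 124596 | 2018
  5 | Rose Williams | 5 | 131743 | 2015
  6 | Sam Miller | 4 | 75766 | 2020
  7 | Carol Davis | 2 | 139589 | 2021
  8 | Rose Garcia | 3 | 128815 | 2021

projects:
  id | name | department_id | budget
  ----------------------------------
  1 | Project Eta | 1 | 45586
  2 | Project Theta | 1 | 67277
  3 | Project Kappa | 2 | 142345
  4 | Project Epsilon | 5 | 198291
SELECT name, hire_year FROM employees WHERE hire_year BETWEEN 2017 AND 2020

Execution result:
name | hire_year
Carol Williams | 2017
Tina Johnson | 2018
Sam Miller | 2020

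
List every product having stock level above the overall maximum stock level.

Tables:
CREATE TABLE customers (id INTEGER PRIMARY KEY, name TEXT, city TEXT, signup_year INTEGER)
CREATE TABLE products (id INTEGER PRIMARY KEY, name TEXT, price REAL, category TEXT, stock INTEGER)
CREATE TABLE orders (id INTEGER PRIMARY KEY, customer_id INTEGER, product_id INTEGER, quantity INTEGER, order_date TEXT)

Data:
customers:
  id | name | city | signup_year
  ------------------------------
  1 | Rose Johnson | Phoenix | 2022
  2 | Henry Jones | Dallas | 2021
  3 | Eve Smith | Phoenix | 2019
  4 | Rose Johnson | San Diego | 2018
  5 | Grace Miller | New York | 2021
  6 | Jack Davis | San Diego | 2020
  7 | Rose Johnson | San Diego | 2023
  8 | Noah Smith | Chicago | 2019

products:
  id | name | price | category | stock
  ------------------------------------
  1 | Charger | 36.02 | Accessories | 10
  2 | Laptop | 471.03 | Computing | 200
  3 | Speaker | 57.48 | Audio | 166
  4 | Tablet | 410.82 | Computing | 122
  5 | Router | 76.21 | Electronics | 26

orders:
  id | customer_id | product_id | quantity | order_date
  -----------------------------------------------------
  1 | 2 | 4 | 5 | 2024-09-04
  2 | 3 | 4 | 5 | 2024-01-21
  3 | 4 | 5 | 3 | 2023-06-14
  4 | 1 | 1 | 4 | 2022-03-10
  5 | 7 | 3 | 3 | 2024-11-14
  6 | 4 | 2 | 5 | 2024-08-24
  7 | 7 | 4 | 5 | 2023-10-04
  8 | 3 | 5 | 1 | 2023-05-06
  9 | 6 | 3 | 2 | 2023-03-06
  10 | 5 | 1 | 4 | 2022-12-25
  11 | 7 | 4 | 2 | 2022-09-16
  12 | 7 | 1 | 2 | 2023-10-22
SELECT name, stock FROM products WHERE stock > (SELECT MAX(stock) FROM products)

Execution result:
(no rows)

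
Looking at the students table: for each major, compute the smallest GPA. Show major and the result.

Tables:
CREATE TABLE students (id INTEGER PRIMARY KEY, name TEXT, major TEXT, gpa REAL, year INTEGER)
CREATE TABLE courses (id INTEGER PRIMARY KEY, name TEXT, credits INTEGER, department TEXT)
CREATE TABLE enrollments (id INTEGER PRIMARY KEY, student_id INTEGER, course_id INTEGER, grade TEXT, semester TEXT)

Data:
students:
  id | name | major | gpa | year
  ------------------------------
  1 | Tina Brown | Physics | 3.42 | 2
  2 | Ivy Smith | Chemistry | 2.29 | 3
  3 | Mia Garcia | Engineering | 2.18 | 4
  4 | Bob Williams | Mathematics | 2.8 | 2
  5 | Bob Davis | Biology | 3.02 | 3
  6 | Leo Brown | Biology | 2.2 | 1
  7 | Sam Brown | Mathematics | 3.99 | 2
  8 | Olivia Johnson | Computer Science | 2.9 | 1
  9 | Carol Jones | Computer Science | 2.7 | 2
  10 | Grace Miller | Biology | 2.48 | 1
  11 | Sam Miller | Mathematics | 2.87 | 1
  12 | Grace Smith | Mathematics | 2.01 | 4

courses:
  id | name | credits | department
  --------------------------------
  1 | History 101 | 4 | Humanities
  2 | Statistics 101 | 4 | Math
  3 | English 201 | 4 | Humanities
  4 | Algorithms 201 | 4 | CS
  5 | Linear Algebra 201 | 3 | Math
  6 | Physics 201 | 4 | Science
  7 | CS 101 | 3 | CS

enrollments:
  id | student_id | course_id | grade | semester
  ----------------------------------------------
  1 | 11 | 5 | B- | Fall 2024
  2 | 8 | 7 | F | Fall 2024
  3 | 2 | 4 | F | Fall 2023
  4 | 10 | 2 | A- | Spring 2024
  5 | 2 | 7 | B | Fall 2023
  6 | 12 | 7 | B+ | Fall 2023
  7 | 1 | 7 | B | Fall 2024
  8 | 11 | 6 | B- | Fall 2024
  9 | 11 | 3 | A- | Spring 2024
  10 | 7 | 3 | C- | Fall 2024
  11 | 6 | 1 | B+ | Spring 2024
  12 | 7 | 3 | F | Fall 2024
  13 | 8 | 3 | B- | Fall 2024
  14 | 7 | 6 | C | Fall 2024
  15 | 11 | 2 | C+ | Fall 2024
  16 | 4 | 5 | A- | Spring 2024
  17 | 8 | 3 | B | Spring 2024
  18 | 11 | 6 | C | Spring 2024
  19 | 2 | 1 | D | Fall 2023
SELECT major, MIN(gpa) AS min_gpa FROM students GROUP BY major

Execution result:
major | min_gpa
Biology | 2.20
Chemistry | 2.29
Computer Science | 2.70
Engineering | 2.18
Mathematics | 2.01
Physics | 3.42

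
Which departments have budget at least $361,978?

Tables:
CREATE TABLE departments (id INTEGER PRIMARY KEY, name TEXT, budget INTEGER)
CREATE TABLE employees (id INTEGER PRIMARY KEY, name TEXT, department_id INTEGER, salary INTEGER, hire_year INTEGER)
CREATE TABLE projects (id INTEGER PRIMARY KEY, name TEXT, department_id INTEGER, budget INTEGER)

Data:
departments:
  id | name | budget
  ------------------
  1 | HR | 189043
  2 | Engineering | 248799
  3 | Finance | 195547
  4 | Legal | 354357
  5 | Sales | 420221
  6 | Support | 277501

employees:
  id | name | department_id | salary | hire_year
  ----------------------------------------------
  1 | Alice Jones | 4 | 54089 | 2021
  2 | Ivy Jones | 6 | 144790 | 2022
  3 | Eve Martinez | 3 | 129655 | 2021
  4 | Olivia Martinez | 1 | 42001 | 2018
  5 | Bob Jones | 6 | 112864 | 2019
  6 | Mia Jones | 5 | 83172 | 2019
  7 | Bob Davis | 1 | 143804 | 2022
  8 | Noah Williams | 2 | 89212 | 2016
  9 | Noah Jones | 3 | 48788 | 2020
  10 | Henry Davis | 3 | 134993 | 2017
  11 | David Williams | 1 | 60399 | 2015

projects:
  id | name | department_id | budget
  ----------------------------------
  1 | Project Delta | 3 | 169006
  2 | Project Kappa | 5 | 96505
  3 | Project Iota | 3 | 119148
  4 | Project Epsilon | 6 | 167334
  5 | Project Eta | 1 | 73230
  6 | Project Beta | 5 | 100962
SELECT name, budget FROM departments WHERE budget >= 361978

Execution result:
name | budget
Sales | 420221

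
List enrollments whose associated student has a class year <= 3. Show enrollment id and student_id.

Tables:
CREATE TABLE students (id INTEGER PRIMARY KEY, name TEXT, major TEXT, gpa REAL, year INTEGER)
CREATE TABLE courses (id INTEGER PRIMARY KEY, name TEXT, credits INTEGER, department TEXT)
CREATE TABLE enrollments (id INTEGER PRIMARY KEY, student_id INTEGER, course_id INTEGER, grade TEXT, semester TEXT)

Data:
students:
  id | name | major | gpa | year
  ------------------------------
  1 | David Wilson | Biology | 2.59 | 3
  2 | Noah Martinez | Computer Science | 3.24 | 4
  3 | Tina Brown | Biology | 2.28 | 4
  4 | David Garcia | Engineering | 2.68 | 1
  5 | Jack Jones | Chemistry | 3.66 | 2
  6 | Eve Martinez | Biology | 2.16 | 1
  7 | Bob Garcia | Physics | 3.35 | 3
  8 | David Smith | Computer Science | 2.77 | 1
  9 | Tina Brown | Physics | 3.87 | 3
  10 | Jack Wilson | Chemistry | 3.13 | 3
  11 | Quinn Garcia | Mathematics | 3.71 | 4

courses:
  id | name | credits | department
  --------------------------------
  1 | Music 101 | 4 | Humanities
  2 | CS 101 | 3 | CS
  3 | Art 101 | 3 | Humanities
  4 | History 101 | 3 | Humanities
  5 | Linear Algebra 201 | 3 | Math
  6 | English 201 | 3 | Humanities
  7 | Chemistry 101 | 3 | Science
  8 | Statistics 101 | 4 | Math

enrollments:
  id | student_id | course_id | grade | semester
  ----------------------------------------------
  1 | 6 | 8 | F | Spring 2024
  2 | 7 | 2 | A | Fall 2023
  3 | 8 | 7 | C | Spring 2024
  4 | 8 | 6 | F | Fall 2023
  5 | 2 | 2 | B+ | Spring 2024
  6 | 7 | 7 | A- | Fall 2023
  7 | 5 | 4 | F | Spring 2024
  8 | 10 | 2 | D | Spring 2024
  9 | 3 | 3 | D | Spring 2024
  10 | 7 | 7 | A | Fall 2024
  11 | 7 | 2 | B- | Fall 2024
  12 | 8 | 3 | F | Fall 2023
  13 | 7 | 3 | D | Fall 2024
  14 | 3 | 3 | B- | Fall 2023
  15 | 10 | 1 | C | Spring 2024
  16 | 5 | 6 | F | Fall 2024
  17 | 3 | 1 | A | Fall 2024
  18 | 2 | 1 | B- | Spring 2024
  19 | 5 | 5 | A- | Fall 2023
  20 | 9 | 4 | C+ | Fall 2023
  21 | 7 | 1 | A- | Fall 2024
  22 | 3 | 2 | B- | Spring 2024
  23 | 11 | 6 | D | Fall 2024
SELECT id, student_id FROM enrollments WHERE student_id IN (SELECT id FROM students WHERE year <= 3)

Execution result:
id | student_id
1 | 6
2 | 7
3 | 8
4 | 8
6 | 7
7 | 5
8 | 10
10 | 7
11 | 7
12 | 8
13 | 7
15 | 10
16 | 5
19 | 5
20 | 9
21 | 7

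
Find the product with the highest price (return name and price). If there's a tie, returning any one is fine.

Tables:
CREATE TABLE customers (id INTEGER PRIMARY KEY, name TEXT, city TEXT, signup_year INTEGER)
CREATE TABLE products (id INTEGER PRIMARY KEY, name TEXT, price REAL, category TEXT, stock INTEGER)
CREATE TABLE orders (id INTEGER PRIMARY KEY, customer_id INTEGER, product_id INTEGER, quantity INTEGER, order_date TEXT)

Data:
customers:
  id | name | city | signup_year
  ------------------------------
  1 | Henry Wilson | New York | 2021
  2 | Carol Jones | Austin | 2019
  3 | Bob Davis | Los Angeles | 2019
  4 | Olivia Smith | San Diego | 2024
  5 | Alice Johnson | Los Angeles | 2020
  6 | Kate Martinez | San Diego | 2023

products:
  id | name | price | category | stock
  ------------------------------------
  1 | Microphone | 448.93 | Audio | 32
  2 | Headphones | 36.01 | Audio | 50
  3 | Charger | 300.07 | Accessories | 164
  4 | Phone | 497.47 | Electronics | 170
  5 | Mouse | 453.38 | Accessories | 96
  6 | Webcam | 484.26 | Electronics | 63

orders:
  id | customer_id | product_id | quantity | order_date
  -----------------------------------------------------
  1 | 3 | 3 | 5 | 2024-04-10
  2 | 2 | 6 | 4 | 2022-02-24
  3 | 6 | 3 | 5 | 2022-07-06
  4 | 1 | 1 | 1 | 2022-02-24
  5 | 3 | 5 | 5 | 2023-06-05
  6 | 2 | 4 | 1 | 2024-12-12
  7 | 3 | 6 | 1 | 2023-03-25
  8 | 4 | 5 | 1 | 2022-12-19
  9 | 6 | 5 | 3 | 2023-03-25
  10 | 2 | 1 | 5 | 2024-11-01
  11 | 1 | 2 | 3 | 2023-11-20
SELECT name, price FROM products ORDER BY price DESC LIMIT 1

Execution result:
name | price
Phone | 497.47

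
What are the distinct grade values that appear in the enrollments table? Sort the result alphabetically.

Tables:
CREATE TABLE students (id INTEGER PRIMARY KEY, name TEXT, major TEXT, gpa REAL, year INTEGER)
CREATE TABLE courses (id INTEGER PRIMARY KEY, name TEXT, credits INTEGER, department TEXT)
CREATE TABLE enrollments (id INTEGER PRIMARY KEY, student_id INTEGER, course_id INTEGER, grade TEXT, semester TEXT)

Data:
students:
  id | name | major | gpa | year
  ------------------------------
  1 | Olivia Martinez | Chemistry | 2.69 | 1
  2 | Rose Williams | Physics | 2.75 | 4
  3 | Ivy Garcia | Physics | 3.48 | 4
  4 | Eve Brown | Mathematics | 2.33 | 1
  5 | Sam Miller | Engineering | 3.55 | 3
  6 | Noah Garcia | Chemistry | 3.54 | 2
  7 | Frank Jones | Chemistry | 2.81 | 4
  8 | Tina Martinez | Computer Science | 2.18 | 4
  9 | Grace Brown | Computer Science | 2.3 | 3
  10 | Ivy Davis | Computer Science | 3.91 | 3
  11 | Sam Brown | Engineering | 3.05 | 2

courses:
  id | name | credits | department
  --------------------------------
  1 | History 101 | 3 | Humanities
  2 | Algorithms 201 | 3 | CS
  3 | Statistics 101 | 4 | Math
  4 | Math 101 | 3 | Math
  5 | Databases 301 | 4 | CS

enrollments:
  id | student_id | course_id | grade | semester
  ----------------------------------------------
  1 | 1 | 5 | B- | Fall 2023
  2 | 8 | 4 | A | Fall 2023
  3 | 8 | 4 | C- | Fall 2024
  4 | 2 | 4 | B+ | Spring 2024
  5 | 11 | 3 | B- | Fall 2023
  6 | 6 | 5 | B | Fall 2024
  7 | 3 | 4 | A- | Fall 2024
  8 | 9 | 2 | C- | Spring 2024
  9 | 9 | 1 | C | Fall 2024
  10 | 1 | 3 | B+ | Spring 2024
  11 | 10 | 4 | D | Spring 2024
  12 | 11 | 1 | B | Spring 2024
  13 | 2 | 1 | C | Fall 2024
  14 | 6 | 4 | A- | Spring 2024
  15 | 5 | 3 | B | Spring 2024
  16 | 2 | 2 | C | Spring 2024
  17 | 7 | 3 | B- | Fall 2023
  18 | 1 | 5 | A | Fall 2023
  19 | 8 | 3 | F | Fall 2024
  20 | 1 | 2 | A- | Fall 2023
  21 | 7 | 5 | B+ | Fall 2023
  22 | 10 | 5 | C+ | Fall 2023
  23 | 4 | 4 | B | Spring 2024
SELECT DISTINCT grade FROM enrollments ORDER BY grade

Execution result:
grade
A
A-
B
B+
B-
C
C+
C-
D
F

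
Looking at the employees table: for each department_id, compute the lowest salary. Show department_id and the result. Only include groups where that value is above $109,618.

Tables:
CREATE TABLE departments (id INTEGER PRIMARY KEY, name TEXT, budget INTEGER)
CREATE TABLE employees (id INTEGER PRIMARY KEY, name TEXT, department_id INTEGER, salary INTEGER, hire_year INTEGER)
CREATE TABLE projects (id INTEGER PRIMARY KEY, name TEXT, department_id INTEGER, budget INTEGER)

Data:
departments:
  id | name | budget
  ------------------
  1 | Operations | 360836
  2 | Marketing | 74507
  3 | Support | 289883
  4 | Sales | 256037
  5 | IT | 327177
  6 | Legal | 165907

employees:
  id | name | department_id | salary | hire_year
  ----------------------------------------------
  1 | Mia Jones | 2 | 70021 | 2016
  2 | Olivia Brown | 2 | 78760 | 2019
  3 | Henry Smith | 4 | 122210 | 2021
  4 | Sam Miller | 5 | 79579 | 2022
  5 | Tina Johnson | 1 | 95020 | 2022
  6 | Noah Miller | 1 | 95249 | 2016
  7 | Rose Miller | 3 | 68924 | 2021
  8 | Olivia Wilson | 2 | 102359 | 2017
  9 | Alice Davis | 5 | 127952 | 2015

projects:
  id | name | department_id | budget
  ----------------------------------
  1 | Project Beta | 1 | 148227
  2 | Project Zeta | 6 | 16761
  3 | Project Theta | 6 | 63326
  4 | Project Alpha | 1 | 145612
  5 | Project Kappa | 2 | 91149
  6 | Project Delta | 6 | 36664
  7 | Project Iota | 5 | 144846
SELECT department_id, MIN(salary) AS min_salary FROM employees GROUP BY department_id HAVING MIN(salary) > 109618

Execution result:
department_id | min_salary
4 | 122210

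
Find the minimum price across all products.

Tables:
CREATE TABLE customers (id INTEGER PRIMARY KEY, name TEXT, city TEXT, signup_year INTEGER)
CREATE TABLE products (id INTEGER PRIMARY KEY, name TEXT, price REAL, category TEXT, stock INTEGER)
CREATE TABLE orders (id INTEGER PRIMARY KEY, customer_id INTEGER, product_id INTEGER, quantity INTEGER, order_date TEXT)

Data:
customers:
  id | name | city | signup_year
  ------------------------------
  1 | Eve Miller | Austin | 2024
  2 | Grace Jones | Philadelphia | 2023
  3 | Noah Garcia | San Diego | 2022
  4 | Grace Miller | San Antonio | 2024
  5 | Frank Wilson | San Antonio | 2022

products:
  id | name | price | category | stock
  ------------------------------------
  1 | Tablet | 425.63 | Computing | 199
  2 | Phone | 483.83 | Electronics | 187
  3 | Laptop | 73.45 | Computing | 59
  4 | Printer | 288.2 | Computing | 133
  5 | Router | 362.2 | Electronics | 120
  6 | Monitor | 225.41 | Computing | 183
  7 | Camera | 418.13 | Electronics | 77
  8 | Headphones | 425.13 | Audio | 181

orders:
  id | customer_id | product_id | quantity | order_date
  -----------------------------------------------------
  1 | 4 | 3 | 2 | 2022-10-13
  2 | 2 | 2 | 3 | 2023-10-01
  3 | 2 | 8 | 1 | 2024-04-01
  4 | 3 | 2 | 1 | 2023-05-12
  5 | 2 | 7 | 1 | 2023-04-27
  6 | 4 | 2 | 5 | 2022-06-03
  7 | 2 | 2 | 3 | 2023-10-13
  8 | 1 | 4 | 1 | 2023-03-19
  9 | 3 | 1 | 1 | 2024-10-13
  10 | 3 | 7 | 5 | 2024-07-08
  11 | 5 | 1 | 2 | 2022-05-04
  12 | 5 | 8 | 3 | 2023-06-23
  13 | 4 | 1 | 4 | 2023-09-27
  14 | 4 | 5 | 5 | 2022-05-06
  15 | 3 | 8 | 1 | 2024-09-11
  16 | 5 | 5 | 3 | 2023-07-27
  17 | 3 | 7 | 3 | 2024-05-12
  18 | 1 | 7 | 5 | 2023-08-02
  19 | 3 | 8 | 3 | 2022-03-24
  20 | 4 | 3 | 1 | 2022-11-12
SELECT MIN(price) FROM products

Execution result:
73.45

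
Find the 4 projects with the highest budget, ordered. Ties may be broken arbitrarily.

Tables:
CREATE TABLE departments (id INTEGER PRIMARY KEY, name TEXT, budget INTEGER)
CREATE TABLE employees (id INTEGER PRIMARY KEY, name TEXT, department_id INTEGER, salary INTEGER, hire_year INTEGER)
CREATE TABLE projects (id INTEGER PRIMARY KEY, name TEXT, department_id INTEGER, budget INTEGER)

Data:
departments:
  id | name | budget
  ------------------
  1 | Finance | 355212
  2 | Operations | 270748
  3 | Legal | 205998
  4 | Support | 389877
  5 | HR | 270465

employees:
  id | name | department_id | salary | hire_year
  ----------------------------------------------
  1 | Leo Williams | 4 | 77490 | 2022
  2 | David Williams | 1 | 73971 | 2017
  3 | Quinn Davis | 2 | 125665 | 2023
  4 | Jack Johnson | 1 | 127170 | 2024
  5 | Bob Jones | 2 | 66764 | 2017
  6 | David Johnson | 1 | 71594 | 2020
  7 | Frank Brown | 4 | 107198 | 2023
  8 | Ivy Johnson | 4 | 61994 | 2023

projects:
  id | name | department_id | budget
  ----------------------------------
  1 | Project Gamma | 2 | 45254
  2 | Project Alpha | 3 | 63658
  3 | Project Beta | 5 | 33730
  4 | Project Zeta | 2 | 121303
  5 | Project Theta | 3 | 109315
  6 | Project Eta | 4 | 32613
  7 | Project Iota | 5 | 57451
SELECT name, budget FROM projects ORDER BY budget DESC LIMIT 4

Execution result:
name | budget
Project Zeta | 121303
Project Theta | 109315
Project Alpha | 63658
Project Iota | 57451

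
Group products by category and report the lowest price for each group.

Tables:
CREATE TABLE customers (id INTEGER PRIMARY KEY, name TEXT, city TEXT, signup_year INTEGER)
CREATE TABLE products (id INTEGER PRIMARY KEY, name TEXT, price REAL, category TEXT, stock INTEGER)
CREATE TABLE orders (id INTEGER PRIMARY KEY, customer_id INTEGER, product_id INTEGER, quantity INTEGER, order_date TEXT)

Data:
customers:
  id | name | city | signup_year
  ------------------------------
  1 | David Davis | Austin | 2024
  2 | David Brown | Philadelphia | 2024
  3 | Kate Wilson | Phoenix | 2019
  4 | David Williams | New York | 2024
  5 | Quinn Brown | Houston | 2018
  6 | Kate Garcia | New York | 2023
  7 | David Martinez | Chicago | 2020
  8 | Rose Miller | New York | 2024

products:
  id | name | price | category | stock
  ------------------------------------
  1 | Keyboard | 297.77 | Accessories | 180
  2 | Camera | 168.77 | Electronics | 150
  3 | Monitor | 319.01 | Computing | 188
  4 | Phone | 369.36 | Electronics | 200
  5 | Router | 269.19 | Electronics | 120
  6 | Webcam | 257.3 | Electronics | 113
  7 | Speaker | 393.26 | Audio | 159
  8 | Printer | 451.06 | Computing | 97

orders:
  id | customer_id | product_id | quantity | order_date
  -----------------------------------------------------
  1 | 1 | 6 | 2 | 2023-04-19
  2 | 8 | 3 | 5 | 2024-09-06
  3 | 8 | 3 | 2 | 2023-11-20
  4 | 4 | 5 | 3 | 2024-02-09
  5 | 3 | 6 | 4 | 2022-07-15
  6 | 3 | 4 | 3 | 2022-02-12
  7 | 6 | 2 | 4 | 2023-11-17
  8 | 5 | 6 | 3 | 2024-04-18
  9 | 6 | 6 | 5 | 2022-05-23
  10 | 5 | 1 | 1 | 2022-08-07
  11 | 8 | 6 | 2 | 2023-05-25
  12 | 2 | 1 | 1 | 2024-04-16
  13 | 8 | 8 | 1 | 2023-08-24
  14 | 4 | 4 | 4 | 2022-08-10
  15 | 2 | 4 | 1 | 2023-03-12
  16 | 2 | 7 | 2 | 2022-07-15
SELECT category, MIN(price) AS min_price FROM products GROUP BY category

Execution result:
category | min_price
Accessories | 297.77
Audio | 393.26
Computing | 319.01
Electronics | 168.77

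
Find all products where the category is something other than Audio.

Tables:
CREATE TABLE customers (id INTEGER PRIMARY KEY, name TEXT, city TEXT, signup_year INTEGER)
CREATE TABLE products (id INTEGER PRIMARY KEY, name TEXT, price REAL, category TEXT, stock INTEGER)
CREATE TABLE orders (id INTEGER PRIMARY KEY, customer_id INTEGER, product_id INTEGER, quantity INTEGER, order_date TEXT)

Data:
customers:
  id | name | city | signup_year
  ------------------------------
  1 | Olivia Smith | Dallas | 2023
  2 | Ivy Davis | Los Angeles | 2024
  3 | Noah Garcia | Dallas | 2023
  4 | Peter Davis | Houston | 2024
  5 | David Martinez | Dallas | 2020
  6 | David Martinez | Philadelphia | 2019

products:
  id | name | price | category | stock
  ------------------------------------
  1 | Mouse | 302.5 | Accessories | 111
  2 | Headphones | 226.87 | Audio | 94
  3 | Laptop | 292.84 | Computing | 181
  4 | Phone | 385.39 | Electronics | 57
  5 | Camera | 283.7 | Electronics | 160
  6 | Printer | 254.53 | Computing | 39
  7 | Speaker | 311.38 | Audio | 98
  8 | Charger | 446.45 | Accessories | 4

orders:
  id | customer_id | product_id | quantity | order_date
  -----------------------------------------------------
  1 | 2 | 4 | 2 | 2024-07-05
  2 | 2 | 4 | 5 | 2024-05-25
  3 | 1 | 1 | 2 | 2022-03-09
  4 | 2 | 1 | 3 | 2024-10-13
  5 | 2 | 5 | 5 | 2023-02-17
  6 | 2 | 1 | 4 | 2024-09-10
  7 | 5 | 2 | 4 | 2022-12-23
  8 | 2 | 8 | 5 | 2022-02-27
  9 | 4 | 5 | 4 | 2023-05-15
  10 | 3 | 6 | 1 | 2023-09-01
SELECT name, category FROM products WHERE category <> 'Audio'

Execution result:
name | category
Mouse | Accessories
Laptop | Computing
Phone | Electronics
Camera | Electronics
Printer | Computing
Charger | Accessories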